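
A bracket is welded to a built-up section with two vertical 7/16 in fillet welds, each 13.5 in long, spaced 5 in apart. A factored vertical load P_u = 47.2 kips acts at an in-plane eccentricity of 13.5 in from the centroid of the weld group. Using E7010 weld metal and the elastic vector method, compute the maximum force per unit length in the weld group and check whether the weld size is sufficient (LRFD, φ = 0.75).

f_max ≈ 8.69 kip/in; adequate

E70XX → F_EXX = 70 ksi.
Total weld length L_w = 27 in. Treat welds as unit-width lines.
Polar moment about centroid: J = 2[d³/12 + d(b/2)²] = 2[13.5³/12 + 13.5×2.5²] = 578.8 in³.
Direct shear f_v = P/L_w = 47.2 / 27 = 1.748 kip/in (vertical).
Torsion M = P·e = 47.2 × 13.5 = 637.2 kip·in.
Critical point at (x, y) = (2.5, 6.75) from centroid. f_tx = M·y/J = 7.431 kip/in; f_ty = M·x/J = 2.752 kip/in.
Resultant f_max = √[f_tx² + (f_v + f_ty)²] = √[7.431² + (1.748 + 2.752)²] = 8.687 kip/in.
Capacity per unit length: φr_n = 0.75 × 0.6 × 70 × (0.707 × 0.4375) = 9.743 kip/in.
8.687 ≤ 9.743 → adequate.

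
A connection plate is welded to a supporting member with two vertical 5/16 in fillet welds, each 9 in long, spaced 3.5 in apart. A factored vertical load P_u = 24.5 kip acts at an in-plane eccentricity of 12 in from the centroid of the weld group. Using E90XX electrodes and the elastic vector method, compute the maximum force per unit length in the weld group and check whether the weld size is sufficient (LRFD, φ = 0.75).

f_max ≈ 8.62 kip/in; adequate

E90XX → F_EXX = 90 ksi.
Total weld length L_w = 18 in. Treat welds as unit-width lines.
Polar moment about centroid: J = 2[d³/12 + d(b/2)²] = 2[9³/12 + 9×1.75²] = 176.6 in³.
Direct shear f_v = P/L_w = 24.5 / 18 = 1.361 kip/in (vertical).
Torsion M = P·e = 24.5 × 12 = 294 kip·in.
Critical point at (x, y) = (1.75, 4.5) from centroid. f_tx = M·y/J = 7.49 kip/in; f_ty = M·x/J = 2.913 kip/in.
Resultant f_max = √[f_tx² + (f_v + f_ty)²] = √[7.49² + (1.361 + 2.913)²] = 8.624 kip/in.
Capacity per unit length: φr_n = 0.75 × 0.6 × 90 × (0.707 × 0.3125) = 8.948 kip/in.
8.624 ≤ 8.948 → adequate.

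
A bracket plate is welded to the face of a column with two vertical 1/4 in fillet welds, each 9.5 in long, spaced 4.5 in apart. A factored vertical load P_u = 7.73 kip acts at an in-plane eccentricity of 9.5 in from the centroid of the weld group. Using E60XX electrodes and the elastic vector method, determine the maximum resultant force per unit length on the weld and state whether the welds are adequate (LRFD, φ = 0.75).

f_max ≈ 1.83 kip/in; adequate

E60XX → F_EXX = 60 ksi.
Total weld length L_w = 19 in. Treat welds as unit-width lines.
Polar moment about centroid: J = 2[d³/12 + d(b/2)²] = 2[9.5³/12 + 9.5×2.25²] = 239.1 in³.
Direct shear f_v = P/L_w = 7.73 / 19 = 0.4068 kip/in (vertical).
Torsion M = P·e = 7.73 × 9.5 = 73.435 kip·in.
Critical point at (x, y) = (2.25, 4.75) from centroid. f_tx = M·y/J = 1.459 kip/in; f_ty = M·x/J = 0.6911 kip/in.
Resultant f_max = √[f_tx² + (f_v + f_ty)²] = √[1.459² + (0.4068 + 0.6911)²] = 1.826 kip/in.
Capacity per unit length: φr_n = 0.75 × 0.6 × 60 × (0.707 × 0.25) = 4.772 kip/in.
1.826 ≤ 4.772 → adequate.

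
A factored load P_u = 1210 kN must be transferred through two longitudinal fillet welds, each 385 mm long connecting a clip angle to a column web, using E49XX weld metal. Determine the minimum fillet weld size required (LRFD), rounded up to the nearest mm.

w = 11 mm

E49XX → F_EXX = 490 MPa.
Total weld length L = 770 mm.
Required throat t_e = P_u / (φ × 0.6 F_EXX × L) = 1210 / (0.75 × 0.6 × 490 × 770 × 10⁻³) = 7.127 mm.
Required leg w = t_e / 0.707 = 10.08 mm → use 11 mm.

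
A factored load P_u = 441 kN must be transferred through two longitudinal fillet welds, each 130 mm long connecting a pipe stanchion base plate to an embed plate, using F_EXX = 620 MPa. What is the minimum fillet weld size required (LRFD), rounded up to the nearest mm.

w = 9 mm

Total weld length L = 260 mm.
Required throat t_e = P_u / (φ × 0.6 F_EXX × L) = 441 / (0.75 × 0.6 × 620 × 260 × 10⁻³) = 6.079 mm.
Required leg w = t_e / 0.707 = 8.599 mm → use 9 mm.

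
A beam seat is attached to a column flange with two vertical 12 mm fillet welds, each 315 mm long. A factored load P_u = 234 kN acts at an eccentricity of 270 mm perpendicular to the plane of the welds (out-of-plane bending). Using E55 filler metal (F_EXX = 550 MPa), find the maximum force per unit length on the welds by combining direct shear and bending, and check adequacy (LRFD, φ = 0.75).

L_w = 2 × 315 = 630 mm; section modulus (unit throat) S = 2 × L²/6 = 33080 mm².
Direct shear f_v = P/L_w = 234×10³/630 = 371.4 N/mm.
Moment M = P × e = 234×10³ × 270 = 63180000 N·mm; bending f_b = M/S = 1910 N/mm.
f_max = √(f_v² + f_b²) = √(371.4² + 1910²) = 1946 N/mm.
φr_n = 0.75 × 0.6 × 550 × (0.707 × 12) = 2100 N/mm → adequate.

f_max ≈ 1950 N/mm; adequate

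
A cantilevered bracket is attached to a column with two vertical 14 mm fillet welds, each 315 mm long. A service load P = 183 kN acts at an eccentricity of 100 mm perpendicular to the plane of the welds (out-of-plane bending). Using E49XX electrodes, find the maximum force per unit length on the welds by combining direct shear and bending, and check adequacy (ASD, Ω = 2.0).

f_max ≈ 625 N/mm; adequate

E49XX → F_EXX = 490 MPa.
L_w = 2 × 315 = 630 mm; section modulus (unit throat) S = 2 × L²/6 = 33080 mm².
Direct shear f_v = P/L_w = 183×10³/630 = 290.5 N/mm.
Moment M = P × e = 183×10³ × 100 = 18300000 N·mm; bending f_b = M/S = 553.3 N/mm.
f_max = √(f_v² + f_b²) = √(290.5² + 553.3²) = 624.9 N/mm.
r_n/Ω = (1/2.0) × 0.6 × 490 × (0.707 × 14) = 1455 N/mm → adequate.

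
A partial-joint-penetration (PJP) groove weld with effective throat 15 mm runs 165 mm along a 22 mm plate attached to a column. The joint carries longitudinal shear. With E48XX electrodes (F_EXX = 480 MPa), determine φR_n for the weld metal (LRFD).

φR_n ≈ 535 kN

Effective throat (given) t_e = 15 mm.
A_we = 15 × 165 = 2475 mm².
F_nw = 0.6 F_EXX = 288 MPa.
φR_n = 0.75 × 288 × 2475 × 10⁻³ = 534.6 kN.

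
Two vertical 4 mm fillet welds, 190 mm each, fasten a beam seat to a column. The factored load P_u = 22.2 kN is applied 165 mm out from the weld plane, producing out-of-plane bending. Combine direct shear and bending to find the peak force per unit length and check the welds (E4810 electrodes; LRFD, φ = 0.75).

f_max ≈ 310 N/mm; adequate

E48XX → F_EXX = 480 MPa.
L_w = 2 × 190 = 380 mm; section modulus (unit throat) S = 2 × L²/6 = 12030 mm².
Direct shear f_v = P/L_w = 22.2×10³/380 = 58.42 N/mm.
Moment M = P × e = 22.2×10³ × 165 = 3663000 N·mm; bending f_b = M/S = 304.4 N/mm.
f_max = √(f_v² + f_b²) = √(58.42² + 304.4²) = 310 N/mm.
φr_n = 0.75 × 0.6 × 480 × (0.707 × 4) = 610.8 N/mm → adequate.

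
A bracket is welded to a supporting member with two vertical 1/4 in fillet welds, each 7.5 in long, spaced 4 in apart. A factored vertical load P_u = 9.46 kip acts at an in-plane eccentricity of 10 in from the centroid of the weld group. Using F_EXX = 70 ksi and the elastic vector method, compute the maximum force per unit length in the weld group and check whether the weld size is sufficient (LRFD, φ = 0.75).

f_max ≈ 3.43 kip/in; adequate

Total weld length L_w = 15 in. Treat welds as unit-width lines.
Polar moment about centroid: J = 2[d³/12 + d(b/2)²] = 2[7.5³/12 + 7.5×2²] = 130.3 in³.
Direct shear f_v = P/L_w = 9.46 / 15 = 0.6307 kip/in (vertical).
Torsion M = P·e = 9.46 × 10 = 94.6 kip·in.
Critical point at (x, y) = (2, 3.75) from centroid. f_tx = M·y/J = 2.722 kip/in; f_ty = M·x/J = 1.452 kip/in.
Resultant f_max = √[f_tx² + (f_v + f_ty)²] = √[2.722² + (0.6307 + 1.452)²] = 3.428 kip/in.
Capacity per unit length: φr_n = 0.75 × 0.6 × 70 × (0.707 × 0.25) = 5.568 kip/in.
3.428 ≤ 5.568 → adequate.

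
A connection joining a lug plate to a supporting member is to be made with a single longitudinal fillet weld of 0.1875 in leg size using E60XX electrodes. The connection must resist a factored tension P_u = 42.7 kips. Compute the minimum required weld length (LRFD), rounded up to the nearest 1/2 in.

L = 12 in

E60XX → F_EXX = 60 ksi.
Throat t_e = 0.707 × 0.1875 = 0.1326 in.
φr_n = 0.75 × 0.6 × 60 × 0.1326 = 3.579 kips/in.
L_req = P_u / φr_n = 42.7 / 3.579 = 11.93 in total.
Round up → use L = 12 in.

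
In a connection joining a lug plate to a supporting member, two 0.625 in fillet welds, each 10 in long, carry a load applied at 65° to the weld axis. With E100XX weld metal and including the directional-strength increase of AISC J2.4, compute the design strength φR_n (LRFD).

E100XX → F_EXX = 100 ksi.
t_e = 0.707 × 0.625 = 0.4419 in; A_we = 0.4419 × 20 = 8.837 in².
Directional factor: 1.0 + 0.5 sin^1.5(65°) = 1.431.
F_nw = 0.6 × 100 × 1.431 = 85.88 ksi.
φR_n = 0.75 × 85.88 × 8.837 = 569.3 kips.

φR_n ≈ 569 kips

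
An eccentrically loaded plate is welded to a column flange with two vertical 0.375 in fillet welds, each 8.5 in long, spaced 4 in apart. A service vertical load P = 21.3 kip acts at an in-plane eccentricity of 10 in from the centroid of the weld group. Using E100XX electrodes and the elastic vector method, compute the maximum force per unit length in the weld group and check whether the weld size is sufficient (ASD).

f_max ≈ 6.51 kip/in; adequate

E100XX → F_EXX = 100 ksi.
Total weld length L_w = 17 in. Treat welds as unit-width lines.
Polar moment about centroid: J = 2[d³/12 + d(b/2)²] = 2[8.5³/12 + 8.5×2²] = 170.4 in³.
Direct shear f_v = P/L_w = 21.3 / 17 = 1.253 kip/in (vertical).
Torsion M = P·e = 21.3 × 10 = 213 kip·in.
Critical point at (x, y) = (2, 4.25) from centroid. f_tx = M·y/J = 5.314 kip/in; f_ty = M·x/J = 2.501 kip/in.
Resultant f_max = √[f_tx² + (f_v + f_ty)²] = √[5.314² + (1.253 + 2.501)²] = 6.506 kip/in.
Capacity per unit length: r_n/Ω = (1/2.0) × 0.6 × 100 × (0.707 × 0.375) = 7.954 kip/in.
6.506 ≤ 7.954 → adequate.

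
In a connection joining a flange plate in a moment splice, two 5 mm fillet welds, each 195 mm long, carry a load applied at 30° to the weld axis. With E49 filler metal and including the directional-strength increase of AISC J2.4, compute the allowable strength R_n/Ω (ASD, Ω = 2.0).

E49XX → F_EXX = 490 MPa.
t_e = 0.707 × 5 = 3.535 mm; A_we = 3.535 × 390 = 1379 mm².
Directional factor: 1.0 + 0.5 sin^1.5(30°) = 1.177.
F_nw = 0.6 × 490 × 1.177 = 346 MPa.
R_n/Ω = (346 × 1379) / 2.0 × 10⁻³ = 238.5 kN.

R_n/Ω ≈ 238 kN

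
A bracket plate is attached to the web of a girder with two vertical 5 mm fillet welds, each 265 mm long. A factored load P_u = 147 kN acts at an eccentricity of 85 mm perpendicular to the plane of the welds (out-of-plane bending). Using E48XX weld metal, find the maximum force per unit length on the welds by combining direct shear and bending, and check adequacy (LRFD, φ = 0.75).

f_max ≈ 602 N/mm; adequate

E48XX → F_EXX = 480 MPa.
L_w = 2 × 265 = 530 mm; section modulus (unit throat) S = 2 × L²/6 = 23410 mm².
Direct shear f_v = P/L_w = 147×10³/530 = 277.4 N/mm.
Moment M = P × e = 147×10³ × 85 = 12495000 N·mm; bending f_b = M/S = 533.8 N/mm.
f_max = √(f_v² + f_b²) = √(277.4² + 533.8²) = 601.5 N/mm.
φr_n = 0.75 × 0.6 × 480 × (0.707 × 5) = 763.6 N/mm → adequate.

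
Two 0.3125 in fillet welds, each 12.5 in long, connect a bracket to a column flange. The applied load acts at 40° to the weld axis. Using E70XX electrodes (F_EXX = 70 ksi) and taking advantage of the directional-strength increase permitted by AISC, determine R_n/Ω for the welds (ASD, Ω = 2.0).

R_n/Ω ≈ 146 kip

t_e = 0.707 × 0.3125 = 0.2209 in; A_we = 0.2209 × 25 = 5.523 in².
Directional factor: 1.0 + 0.5 sin^1.5(40°) = 1.258.
F_nw = 0.6 × 70 × 1.258 = 52.82 ksi.
R_n/Ω = (52.82 × 5.523) / 2.0 = 145.9 kip.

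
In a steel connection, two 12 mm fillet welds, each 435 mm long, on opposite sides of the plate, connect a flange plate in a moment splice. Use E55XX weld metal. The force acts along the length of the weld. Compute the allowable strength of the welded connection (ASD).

E55XX → F_EXX = 550 MPa.
Effective throat t_e = 0.707 × 12 = 8.484 mm.
Total length L = 870 mm; A_we = 8.484 × 870 = 7381 mm².
F_nw = 0.6 F_EXX = 0.6 × 550 = 330 MPa.
R_n = 330 × 7381 × 10⁻³ = 2436 kN; R_n/Ω = 2436/2.0 = 1218 kN.

R_n/Ω ≈ 1220 kN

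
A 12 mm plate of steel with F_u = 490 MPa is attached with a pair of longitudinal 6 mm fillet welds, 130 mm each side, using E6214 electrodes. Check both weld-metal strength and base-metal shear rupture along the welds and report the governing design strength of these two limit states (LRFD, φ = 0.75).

φR_n ≈ 308 kN (weld metal governs)

E62XX → F_EXX = 620 MPa.
t_e = 0.707 × 6 = 4.242 mm; L = 260 mm.
Weld metal: φR_n = 0.75 × 0.6 × 620 × 4.242 × 260 × 10⁻³ = 307.7 kN.
Base metal (shear rupture): φR_n = 0.75 × 0.6 × 490 × 12 × 260 × 10⁻³ = 688 kN.
Governing: weld metal.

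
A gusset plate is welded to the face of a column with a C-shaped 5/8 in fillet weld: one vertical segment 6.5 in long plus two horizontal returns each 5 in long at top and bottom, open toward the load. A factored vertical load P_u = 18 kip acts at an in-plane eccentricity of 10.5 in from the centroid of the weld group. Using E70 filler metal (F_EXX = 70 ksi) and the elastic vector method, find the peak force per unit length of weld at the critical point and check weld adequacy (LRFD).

f_max ≈ 6.02 kip/in; adequate

Total weld length L_w = 16.5 in. Treat welds as unit-width lines.
Centroid: x̄ = 2×5×2.5 / 16.5 = 1.515 in from the vertical weld.
Polar moment about centroid: J = I_x + I_y = [6.5³/12 + 2×5×3.25²] + [6.5×1.515² + 2(5³/12 + 5×0.9848²)] = 174 in³.
Direct shear f_v = P/L_w = 18 / 16.5 = 1.091 kip/in (vertical).
Torsion M = P·e = 18 × 10.5 = 189 kip·in.
Critical point at (x, y) = (3.485, 3.25) from centroid. f_tx = M·y/J = 3.531 kip/in; f_ty = M·x/J = 3.786 kip/in.
Resultant f_max = √[f_tx² + (f_v + f_ty)²] = √[3.531² + (1.091 + 3.786)²] = 6.021 kip/in.
Capacity per unit length: φr_n = 0.75 × 0.6 × 70 × (0.707 × 0.625) = 13.92 kip/in.
6.021 ≤ 13.92 → adequate.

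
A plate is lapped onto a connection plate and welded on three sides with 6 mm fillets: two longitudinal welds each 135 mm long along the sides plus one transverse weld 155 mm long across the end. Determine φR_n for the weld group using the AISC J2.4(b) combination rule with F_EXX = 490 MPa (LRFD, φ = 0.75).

φR_n ≈ 432 kN

t_e = 0.707 × 6 = 4.242 mm.
R_nwl = 0.6 × 490 × 4.242 × 270 × 10⁻³ = 336.7 kN (longitudinal, 2 welds).
R_nwt = 0.6 × 490 × 4.242 × 155 × 10⁻³ = 193.3 kN (transverse, base value).
(i) R_nwl + R_nwt = 530 kN; (ii) 0.85 R_nwl + 1.5 R_nwt = 576.2 kN.
R_n = max = 576.2 kN [governs: (ii)]; φR_n = 432.1 kN.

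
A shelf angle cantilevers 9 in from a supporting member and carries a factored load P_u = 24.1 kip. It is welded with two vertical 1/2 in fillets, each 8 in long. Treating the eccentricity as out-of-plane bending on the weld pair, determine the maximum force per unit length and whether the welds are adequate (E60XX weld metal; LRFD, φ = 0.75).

E60XX → F_EXX = 60 ksi.
L_w = 2 × 8 = 16 in; section modulus (unit throat) S = 2 × L²/6 = 21.33 in².
Direct shear f_v = P/L_w = 24.1/16 = 1.506 kip/in.
Moment M = P × e = 24.1 × 9 = 216.9 kip·in; bending f_b = M/S = 10.17 kip/in.
f_max = √(f_v² + f_b²) = √(1.506² + 10.17²) = 10.28 kip/in.
φr_n = 0.75 × 0.6 × 60 × (0.707 × 0.5) = 9.544 kip/in → NOT adequate.

f_max ≈ 10.3 kip/in; NOT adequate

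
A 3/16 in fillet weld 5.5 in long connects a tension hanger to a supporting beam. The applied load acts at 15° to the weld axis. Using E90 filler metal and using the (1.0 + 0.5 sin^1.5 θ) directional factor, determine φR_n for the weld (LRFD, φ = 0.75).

φR_n ≈ 31.5 kip

E90XX → F_EXX = 90 ksi.
t_e = 0.707 × 0.1875 = 0.1326 in; A_we = 0.1326 × 5.5 = 0.7291 in².
Directional factor: 1.0 + 0.5 sin^1.5(15°) = 1.066.
F_nw = 0.6 × 90 × 1.066 = 57.56 ksi.
φR_n = 0.75 × 57.56 × 0.7291 = 31.47 kip.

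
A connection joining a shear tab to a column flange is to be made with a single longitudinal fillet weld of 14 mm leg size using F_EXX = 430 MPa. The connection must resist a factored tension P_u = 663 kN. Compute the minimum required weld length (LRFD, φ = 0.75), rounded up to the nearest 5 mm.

Throat t_e = 0.707 × 14 = 9.898 mm.
φr_n = 0.75 × 0.6 × 430 × 9.898 × 10⁻³ = 1.915 kN/mm.
L_req = P_u / φr_n = 663 / 1.915 = 346.2 mm total.
Round up → use L = 350 mm.

L = 350 mm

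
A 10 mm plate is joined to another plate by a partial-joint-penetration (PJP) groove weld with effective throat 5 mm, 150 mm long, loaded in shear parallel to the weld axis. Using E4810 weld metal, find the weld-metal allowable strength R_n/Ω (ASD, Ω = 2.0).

R_n/Ω ≈ 108 kN

E48XX → F_EXX = 480 MPa.
Effective throat (given) t_e = 5 mm.
A_we = 5 × 150 = 750 mm².
F_nw = 0.6 F_EXX = 288 MPa.
R_n/Ω = (288 × 750) / 2.0 × 10⁻³ = 108 kN.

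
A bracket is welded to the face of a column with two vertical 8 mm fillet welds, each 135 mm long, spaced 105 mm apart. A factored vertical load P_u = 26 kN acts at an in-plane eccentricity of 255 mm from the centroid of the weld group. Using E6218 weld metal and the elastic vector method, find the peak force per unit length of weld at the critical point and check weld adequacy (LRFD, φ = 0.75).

f_max ≈ 556 N/mm; adequate

E62XX → F_EXX = 620 MPa.
Total weld length L_w = 270 mm. Treat welds as unit-width lines.
Polar moment about centroid: J = 2[d³/12 + d(b/2)²] = 2[135³/12 + 135×52.5²] = 1154000 mm³.
Direct shear f_v = P/L_w = 26×10³ / 270 = 96.3 N/mm (vertical).
Torsion M = P·e = 26×10³ × 255 = 6630000 N·mm.
Critical point at (x, y) = (52.5, 67.5) from centroid. f_tx = M·y/J = 387.7 N/mm; f_ty = M·x/J = 301.6 N/mm.
Resultant f_max = √[f_tx² + (f_v + f_ty)²] = √[387.7² + (96.3 + 301.6)²] = 555.5 N/mm.
Capacity per unit length: φr_n = 0.75 × 0.6 × 620 × (0.707 × 8) = 1578 N/mm.
555.5 ≤ 1578 → adequate.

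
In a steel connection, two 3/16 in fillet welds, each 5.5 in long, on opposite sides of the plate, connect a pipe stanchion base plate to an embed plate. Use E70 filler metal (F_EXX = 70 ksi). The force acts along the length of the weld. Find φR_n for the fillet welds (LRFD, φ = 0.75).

φR_n ≈ 45.9 kips

Effective throat t_e = 0.707 × 0.1875 = 0.1326 in.
Total length L = 11 in; A_we = 0.1326 × 11 = 1.458 in².
F_nw = 0.6 F_EXX = 0.6 × 70 = 42 ksi.
φR_n = 0.75 × 42 × 1.458 = 45.93 kips.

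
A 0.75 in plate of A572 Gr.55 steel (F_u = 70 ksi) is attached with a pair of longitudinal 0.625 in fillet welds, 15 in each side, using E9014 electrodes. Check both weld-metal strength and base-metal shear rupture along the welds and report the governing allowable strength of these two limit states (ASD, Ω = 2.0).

E90XX → F_EXX = 90 ksi.
t_e = 0.707 × 0.625 = 0.4419 in; L = 30 in.
Weld metal: R_n/Ω = (1/2.0) × 0.6 × 90 × 0.4419 × 30 = 357.9 kips.
Base metal (shear rupture): R_n/Ω = (1/2.0) × 0.6 × 70 × 0.75 × 30 = 472.5 kips.
Governing: weld metal.

R_n/Ω ≈ 358 kips (weld metal governs)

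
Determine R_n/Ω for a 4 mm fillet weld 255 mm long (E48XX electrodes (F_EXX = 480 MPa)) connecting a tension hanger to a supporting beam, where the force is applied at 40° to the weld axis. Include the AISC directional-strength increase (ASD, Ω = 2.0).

t_e = 0.707 × 4 = 2.828 mm; A_we = 2.828 × 255 = 721.1 mm².
Directional factor: 1.0 + 0.5 sin^1.5(40°) = 1.258.
F_nw = 0.6 × 480 × 1.258 = 362.2 MPa.
R_n/Ω = (362.2 × 721.1) / 2.0 × 10⁻³ = 130.6 kN.

R_n/Ω ≈ 131 kN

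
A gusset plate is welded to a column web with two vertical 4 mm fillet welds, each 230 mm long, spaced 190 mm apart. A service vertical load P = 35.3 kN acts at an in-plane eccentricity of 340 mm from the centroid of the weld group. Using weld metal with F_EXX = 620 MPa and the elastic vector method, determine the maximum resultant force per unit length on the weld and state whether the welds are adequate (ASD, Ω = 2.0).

f_max ≈ 344 N/mm; adequate

Total weld length L_w = 460 mm. Treat welds as unit-width lines.
Polar moment about centroid: J = 2[d³/12 + d(b/2)²] = 2[230³/12 + 230×95²] = 6179000 mm³.
Direct shear f_v = P/L_w = 35.3×10³ / 460 = 76.74 N/mm (vertical).
Torsion M = P·e = 35.3×10³ × 340 = 12002000 N·mm.
Critical point at (x, y) = (95, 115) from centroid. f_tx = M·y/J = 223.4 N/mm; f_ty = M·x/J = 184.5 N/mm.
Resultant f_max = √[f_tx² + (f_v + f_ty)²] = √[223.4² + (76.74 + 184.5)²] = 343.7 N/mm.
Capacity per unit length: r_n/Ω = (1/2.0) × 0.6 × 620 × (0.707 × 4) = 526 N/mm.
343.7 ≤ 526 → adequate.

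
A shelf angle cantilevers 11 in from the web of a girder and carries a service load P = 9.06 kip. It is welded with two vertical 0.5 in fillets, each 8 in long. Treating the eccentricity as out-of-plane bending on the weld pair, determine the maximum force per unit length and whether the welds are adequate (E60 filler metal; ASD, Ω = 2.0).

f_max ≈ 4.71 kip/in; adequate

E60XX → F_EXX = 60 ksi.
L_w = 2 × 8 = 16 in; section modulus (unit throat) S = 2 × L²/6 = 21.33 in².
Direct shear f_v = P/L_w = 9.06/16 = 0.5663 kip/in.
Moment M = P × e = 9.06 × 11 = 99.66 kip·in; bending f_b = M/S = 4.672 kip/in.
f_max = √(f_v² + f_b²) = √(0.5663² + 4.672²) = 4.706 kip/in.
r_n/Ω = (1/2.0) × 0.6 × 60 × (0.707 × 0.5) = 6.363 kip/in → adequate.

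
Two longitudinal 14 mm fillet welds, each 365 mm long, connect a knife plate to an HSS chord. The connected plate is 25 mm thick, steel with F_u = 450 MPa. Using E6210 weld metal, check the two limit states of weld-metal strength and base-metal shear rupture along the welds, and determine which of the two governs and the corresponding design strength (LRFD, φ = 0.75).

E62XX → F_EXX = 620 MPa.
t_e = 0.707 × 14 = 9.898 mm; L = 730 mm.
Weld metal: φR_n = 0.75 × 0.6 × 620 × 9.898 × 730 × 10⁻³ = 2016 kN.
Base metal (shear rupture): φR_n = 0.75 × 0.6 × 450 × 25 × 730 × 10⁻³ = 3696 kN.
Governing: weld metal.

φR_n ≈ 2020 kN (weld metal governs)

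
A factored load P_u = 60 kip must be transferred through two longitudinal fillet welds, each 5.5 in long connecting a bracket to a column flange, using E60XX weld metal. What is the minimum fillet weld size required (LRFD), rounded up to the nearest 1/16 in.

E60XX → F_EXX = 60 ksi.
Total weld length L = 11 in.
Required throat t_e = P_u / (φ × 0.6 F_EXX × L) = 60 / (0.75 × 0.6 × 60 × 11) = 0.202 in.
Required leg w = t_e / 0.707 = 0.2857 in → use 5/16 in.

w = 5/16 in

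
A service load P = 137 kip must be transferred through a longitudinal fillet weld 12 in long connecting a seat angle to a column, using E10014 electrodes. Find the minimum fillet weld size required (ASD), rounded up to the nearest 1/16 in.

w = 9/16 in

E100XX → F_EXX = 100 ksi.
Total weld length L = 12 in.
Required throat t_e = P × Ω / (0.6 F_EXX × L) = 137 × 2.0 / (0.6 × 100 × 12) = 0.3806 in.
Required leg w = t_e / 0.707 = 0.5383 in → use 9/16 in.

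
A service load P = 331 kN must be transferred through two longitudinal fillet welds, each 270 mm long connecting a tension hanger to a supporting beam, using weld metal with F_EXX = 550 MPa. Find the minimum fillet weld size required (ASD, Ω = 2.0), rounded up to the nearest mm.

w = 6 mm

Total weld length L = 540 mm.
Required throat t_e = P × Ω / (0.6 F_EXX × L) = 331 × 2.0 / (0.6 × 550 × 540 × 10⁻³) = 3.715 mm.
Required leg w = t_e / 0.707 = 5.254 mm → use 6 mm.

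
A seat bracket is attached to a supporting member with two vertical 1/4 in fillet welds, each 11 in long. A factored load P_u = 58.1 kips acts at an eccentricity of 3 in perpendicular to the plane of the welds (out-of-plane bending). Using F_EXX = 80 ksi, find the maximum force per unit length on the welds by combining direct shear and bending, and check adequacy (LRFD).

f_max ≈ 5.06 kip/in; adequate

L_w = 2 × 11 = 22 in; section modulus (unit throat) S = 2 × L²/6 = 40.33 in².
Direct shear f_v = P/L_w = 58.1/22 = 2.641 kip/in.
Moment M = P × e = 58.1 × 3 = 174.3 kip·in; bending f_b = M/S = 4.321 kip/in.
f_max = √(f_v² + f_b²) = √(2.641² + 4.321²) = 5.065 kip/in.
φr_n = 0.75 × 0.6 × 80 × (0.707 × 0.25) = 6.363 kip/in → adequate.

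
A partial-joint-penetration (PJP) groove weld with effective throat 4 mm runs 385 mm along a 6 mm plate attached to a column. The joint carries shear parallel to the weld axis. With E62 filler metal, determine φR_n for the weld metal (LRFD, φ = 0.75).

φR_n ≈ 430 kN

E62XX → F_EXX = 620 MPa.
Effective throat (given) t_e = 4 mm.
A_we = 4 × 385 = 1540 mm².
F_nw = 0.6 F_EXX = 372 MPa.
φR_n = 0.75 × 372 × 1540 × 10⁻³ = 429.7 kN.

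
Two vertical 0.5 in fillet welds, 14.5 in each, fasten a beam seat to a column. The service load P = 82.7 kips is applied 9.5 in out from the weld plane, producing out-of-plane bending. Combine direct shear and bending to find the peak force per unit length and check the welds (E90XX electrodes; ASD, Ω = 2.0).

f_max ≈ 11.6 kip/in; NOT adequate

E90XX → F_EXX = 90 ksi.
L_w = 2 × 14.5 = 29 in; section modulus (unit throat) S = 2 × L²/6 = 70.08 in².
Direct shear f_v = P/L_w = 82.7/29 = 2.852 kip/in.
Moment M = P × e = 82.7 × 9.5 = 785.65 kip·in; bending f_b = M/S = 11.21 kip/in.
f_max = √(f_v² + f_b²) = √(2.852² + 11.21²) = 11.57 kip/in.
r_n/Ω = (1/2.0) × 0.6 × 90 × (0.707 × 0.5) = 9.544 kip/in → NOT adequate.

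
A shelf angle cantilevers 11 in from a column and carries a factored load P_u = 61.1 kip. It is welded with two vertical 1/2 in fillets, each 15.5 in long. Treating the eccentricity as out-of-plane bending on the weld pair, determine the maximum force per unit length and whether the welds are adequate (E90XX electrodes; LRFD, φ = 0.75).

E90XX → F_EXX = 90 ksi.
L_w = 2 × 15.5 = 31 in; section modulus (unit throat) S = 2 × L²/6 = 80.08 in².
Direct shear f_v = P/L_w = 61.1/31 = 1.971 kip/in.
Moment M = P × e = 61.1 × 11 = 672.1 kip·in; bending f_b = M/S = 8.393 kip/in.
f_max = √(f_v² + f_b²) = √(1.971² + 8.393²) = 8.621 kip/in.
φr_n = 0.75 × 0.6 × 90 × (0.707 × 0.5) = 14.32 kip/in → adequate.

f_max ≈ 8.62 kip/in; adequate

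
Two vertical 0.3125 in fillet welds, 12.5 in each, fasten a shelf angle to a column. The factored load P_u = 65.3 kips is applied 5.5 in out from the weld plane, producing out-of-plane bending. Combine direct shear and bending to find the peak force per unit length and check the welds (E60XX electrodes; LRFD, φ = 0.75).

f_max ≈ 7.37 kip/in; NOT adequate

E60XX → F_EXX = 60 ksi.
L_w = 2 × 12.5 = 25 in; section modulus (unit throat) S = 2 × L²/6 = 52.08 in².
Direct shear f_v = P/L_w = 65.3/25 = 2.612 kip/in.
Moment M = P × e = 65.3 × 5.5 = 359.15 kip·in; bending f_b = M/S = 6.896 kip/in.
f_max = √(f_v² + f_b²) = √(2.612² + 6.896²) = 7.374 kip/in.
φr_n = 0.75 × 0.6 × 60 × (0.707 × 0.3125) = 5.965 kip/in → NOT adequate.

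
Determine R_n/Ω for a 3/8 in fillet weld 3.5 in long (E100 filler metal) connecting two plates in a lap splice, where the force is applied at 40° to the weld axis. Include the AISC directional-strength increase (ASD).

R_n/Ω ≈ 35 kip

E100XX → F_EXX = 100 ksi.
t_e = 0.707 × 0.375 = 0.2651 in; A_we = 0.2651 × 3.5 = 0.9279 in².
Directional factor: 1.0 + 0.5 sin^1.5(40°) = 1.258.
F_nw = 0.6 × 100 × 1.258 = 75.46 ksi.
R_n/Ω = (75.46 × 0.9279) / 2.0 = 35.01 kip.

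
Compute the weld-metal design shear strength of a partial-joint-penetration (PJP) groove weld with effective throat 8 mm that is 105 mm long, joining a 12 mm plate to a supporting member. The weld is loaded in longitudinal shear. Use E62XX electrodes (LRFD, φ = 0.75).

φR_n ≈ 234 kN

E62XX → F_EXX = 620 MPa.
Effective throat (given) t_e = 8 mm.
A_we = 8 × 105 = 840 mm².
F_nw = 0.6 F_EXX = 372 MPa.
φR_n = 0.75 × 372 × 840 × 10⁻³ = 234.4 kN.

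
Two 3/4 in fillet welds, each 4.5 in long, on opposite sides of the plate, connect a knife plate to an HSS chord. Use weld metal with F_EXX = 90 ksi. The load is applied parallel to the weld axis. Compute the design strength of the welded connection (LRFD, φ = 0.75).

φR_n ≈ 193 kip

Effective throat t_e = 0.707 × 0.75 = 0.5302 in.
Total length L = 9 in; A_we = 0.5302 × 9 = 4.772 in².
F_nw = 0.6 F_EXX = 0.6 × 90 = 54 ksi.
φR_n = 0.75 × 54 × 4.772 = 193.3 kip.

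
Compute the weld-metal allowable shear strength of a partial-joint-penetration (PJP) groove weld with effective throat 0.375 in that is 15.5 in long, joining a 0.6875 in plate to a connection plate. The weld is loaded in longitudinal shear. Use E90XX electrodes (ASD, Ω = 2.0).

E90XX → F_EXX = 90 ksi.
Effective throat (given) t_e = 0.375 in.
A_we = 0.375 × 15.5 = 5.812 in².
F_nw = 0.6 F_EXX = 54 ksi.
R_n/Ω = (54 × 5.812) / 2.0 = 156.9 kips.

R_n/Ω ≈ 157 kips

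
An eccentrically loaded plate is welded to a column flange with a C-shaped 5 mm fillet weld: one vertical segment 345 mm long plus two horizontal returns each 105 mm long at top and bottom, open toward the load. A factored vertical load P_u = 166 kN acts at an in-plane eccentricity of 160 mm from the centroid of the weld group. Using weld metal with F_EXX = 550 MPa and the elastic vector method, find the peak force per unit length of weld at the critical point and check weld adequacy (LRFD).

f_max ≈ 687 N/mm; adequate

Total weld length L_w = 555 mm. Treat welds as unit-width lines.
Centroid: x̄ = 2×105×52.5 / 555 = 19.86 mm from the vertical weld.
Polar moment about centroid: J = I_x + I_y = [345³/12 + 2×105×172.5²] + [345×19.86² + 2(105³/12 + 105×32.64²)] = 10220000 mm³.
Direct shear f_v = P/L_w = 166×10³ / 555 = 299.1 N/mm (vertical).
Torsion M = P·e = 166×10³ × 160 = 26560000 N·mm.
Critical point at (x, y) = (85.14, 172.5) from centroid. f_tx = M·y/J = 448.1 N/mm; f_ty = M·x/J = 221.2 N/mm.
Resultant f_max = √[f_tx² + (f_v + f_ty)²] = √[448.1² + (299.1 + 221.2)²] = 686.7 N/mm.
Capacity per unit length: φr_n = 0.75 × 0.6 × 550 × (0.707 × 5) = 874.9 N/mm.
686.7 ≤ 874.9 → adequate.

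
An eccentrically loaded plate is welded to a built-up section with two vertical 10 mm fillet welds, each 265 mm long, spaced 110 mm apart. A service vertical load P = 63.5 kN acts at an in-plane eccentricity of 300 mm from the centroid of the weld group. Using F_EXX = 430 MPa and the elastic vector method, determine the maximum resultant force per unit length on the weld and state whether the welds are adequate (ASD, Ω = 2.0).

f_max ≈ 637 N/mm; adequate

Total weld length L_w = 530 mm. Treat welds as unit-width lines.
Polar moment about centroid: J = 2[d³/12 + d(b/2)²] = 2[265³/12 + 265×55²] = 4705000 mm³.
Direct shear f_v = P/L_w = 63.5×10³ / 530 = 119.8 N/mm (vertical).
Torsion M = P·e = 63.5×10³ × 300 = 19050000 N·mm.
Critical point at (x, y) = (55, 132.5) from centroid. f_tx = M·y/J = 536.5 N/mm; f_ty = M·x/J = 222.7 N/mm.
Resultant f_max = √[f_tx² + (f_v + f_ty)²] = √[536.5² + (119.8 + 222.7)²] = 636.5 N/mm.
Capacity per unit length: r_n/Ω = (1/2.0) × 0.6 × 430 × (0.707 × 10) = 912 N/mm.
636.5 ≤ 912 → adequate.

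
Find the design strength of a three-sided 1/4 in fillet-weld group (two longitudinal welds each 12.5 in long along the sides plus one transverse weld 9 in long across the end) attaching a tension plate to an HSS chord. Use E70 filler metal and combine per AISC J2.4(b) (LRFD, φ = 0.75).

E70XX → F_EXX = 70 ksi.
t_e = 0.707 × 0.25 = 0.1767 in.
R_nwl = 0.6 × 70 × 0.1767 × 25 = 185.6 kips (longitudinal, 2 welds).
R_nwt = 0.6 × 70 × 0.1767 × 9 = 66.81 kips (transverse, base value).
(i) R_nwl + R_nwt = 252.4 kips; (ii) 0.85 R_nwl + 1.5 R_nwt = 258 kips.
R_n = max = 258 kips [governs: (ii)]; φR_n = 193.5 kips.

φR_n ≈ 193 kips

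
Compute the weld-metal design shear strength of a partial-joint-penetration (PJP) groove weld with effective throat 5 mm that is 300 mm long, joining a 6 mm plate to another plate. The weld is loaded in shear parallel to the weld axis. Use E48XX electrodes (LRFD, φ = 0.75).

φR_n ≈ 324 kN

E48XX → F_EXX = 480 MPa.
Effective throat (given) t_e = 5 mm.
A_we = 5 × 300 = 1500 mm².
F_nw = 0.6 F_EXX = 288 MPa.
φR_n = 0.75 × 288 × 1500 × 10⁻³ = 324 kN.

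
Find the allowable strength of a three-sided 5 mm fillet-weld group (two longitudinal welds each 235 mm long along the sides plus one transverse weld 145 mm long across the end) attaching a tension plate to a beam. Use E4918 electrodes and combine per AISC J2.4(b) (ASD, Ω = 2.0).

R_n/Ω ≈ 321 kN

E49XX → F_EXX = 490 MPa.
t_e = 0.707 × 5 = 3.535 mm.
R_nwl = 0.6 × 490 × 3.535 × 470 × 10⁻³ = 488.5 kN (longitudinal, 2 welds).
R_nwt = 0.6 × 490 × 3.535 × 145 × 10⁻³ = 150.7 kN (transverse, base value).
(i) R_nwl + R_nwt = 639.2 kN; (ii) 0.85 R_nwl + 1.5 R_nwt = 641.2 kN.
R_n = max = 641.2 kN [governs: (ii)]; R_n/Ω = 320.6 kN.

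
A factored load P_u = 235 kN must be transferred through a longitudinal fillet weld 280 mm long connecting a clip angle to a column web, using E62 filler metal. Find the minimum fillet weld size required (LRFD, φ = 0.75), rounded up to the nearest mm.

w = 5 mm

E62XX → F_EXX = 620 MPa.
Total weld length L = 280 mm.
Required throat t_e = P_u / (φ × 0.6 F_EXX × L) = 235 / (0.75 × 0.6 × 620 × 280 × 10⁻³) = 3.008 mm.
Required leg w = t_e / 0.707 = 4.255 mm → use 5 mm.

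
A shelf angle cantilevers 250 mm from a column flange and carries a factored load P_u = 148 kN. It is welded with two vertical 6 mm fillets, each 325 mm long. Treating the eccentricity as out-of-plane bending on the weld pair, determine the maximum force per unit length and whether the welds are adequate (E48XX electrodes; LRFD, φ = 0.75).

f_max ≈ 1080 N/mm; NOT adequate

E48XX → F_EXX = 480 MPa.
L_w = 2 × 325 = 650 mm; section modulus (unit throat) S = 2 × L²/6 = 35210 mm².
Direct shear f_v = P/L_w = 148×10³/650 = 227.7 N/mm.
Moment M = P × e = 148×10³ × 250 = 37000000 N·mm; bending f_b = M/S = 1051 N/mm.
f_max = √(f_v² + f_b²) = √(227.7² + 1051²) = 1075 N/mm.
φr_n = 0.75 × 0.6 × 480 × (0.707 × 6) = 916.3 N/mm → NOT adequate.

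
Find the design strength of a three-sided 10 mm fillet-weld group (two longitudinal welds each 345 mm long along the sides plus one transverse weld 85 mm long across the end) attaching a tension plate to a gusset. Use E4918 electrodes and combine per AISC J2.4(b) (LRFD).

E49XX → F_EXX = 490 MPa.
t_e = 0.707 × 10 = 7.07 mm.
R_nwl = 0.6 × 490 × 7.07 × 690 × 10⁻³ = 1434 kN (longitudinal, 2 welds).
R_nwt = 0.6 × 490 × 7.07 × 85 × 10⁻³ = 176.7 kN (transverse, base value).
(i) R_nwl + R_nwt = 1611 kN; (ii) 0.85 R_nwl + 1.5 R_nwt = 1484 kN.
R_n = max = 1611 kN [governs: (i)]; φR_n = 1208 kN.

φR_n ≈ 1210 kN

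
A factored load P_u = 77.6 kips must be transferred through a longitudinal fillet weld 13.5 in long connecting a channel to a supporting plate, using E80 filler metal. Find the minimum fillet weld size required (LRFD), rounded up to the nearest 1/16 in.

w = 1/4 in

E80XX → F_EXX = 80 ksi.
Total weld length L = 13.5 in.
Required throat t_e = P_u / (φ × 0.6 F_EXX × L) = 77.6 / (0.75 × 0.6 × 80 × 13.5) = 0.1597 in.
Required leg w = t_e / 0.707 = 0.2258 in → use 1/4 in.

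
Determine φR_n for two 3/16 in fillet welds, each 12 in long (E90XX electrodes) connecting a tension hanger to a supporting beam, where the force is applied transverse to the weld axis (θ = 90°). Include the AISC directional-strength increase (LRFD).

φR_n ≈ 193 kips

E90XX → F_EXX = 90 ksi.
t_e = 0.707 × 0.1875 = 0.1326 in; A_we = 0.1326 × 24 = 3.181 in².
Directional factor: 1.0 + 0.5 sin^1.5(90°) = 1.5.
F_nw = 0.6 × 90 × 1.5 = 81 ksi.
φR_n = 0.75 × 81 × 3.181 = 193.3 kips.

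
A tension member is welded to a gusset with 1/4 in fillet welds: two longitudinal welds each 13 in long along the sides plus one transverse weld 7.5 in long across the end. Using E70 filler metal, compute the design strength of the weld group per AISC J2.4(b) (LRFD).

E70XX → F_EXX = 70 ksi.
t_e = 0.707 × 0.25 = 0.1767 in.
R_nwl = 0.6 × 70 × 0.1767 × 26 = 193 kips (longitudinal, 2 welds).
R_nwt = 0.6 × 70 × 0.1767 × 7.5 = 55.68 kips (transverse, base value).
(i) R_nwl + R_nwt = 248.7 kips; (ii) 0.85 R_nwl + 1.5 R_nwt = 247.6 kips.
R_n = max = 248.7 kips [governs: (i)]; φR_n = 186.5 kips.

φR_n ≈ 187 kips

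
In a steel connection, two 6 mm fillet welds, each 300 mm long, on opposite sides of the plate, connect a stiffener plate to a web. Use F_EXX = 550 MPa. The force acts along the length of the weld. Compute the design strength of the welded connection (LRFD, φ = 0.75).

Effective throat t_e = 0.707 × 6 = 4.242 mm.
Total length L = 600 mm; A_we = 4.242 × 600 = 2545 mm².
F_nw = 0.6 F_EXX = 0.6 × 550 = 330 MPa.
φR_n = 0.75 × 330 × 2545 × 10⁻³ = 629.9 kN.

φR_n ≈ 630 kN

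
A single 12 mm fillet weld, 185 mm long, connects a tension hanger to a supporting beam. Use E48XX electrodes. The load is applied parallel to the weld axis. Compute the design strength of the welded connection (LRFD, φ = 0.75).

E48XX → F_EXX = 480 MPa.
Effective throat t_e = 0.707 × 12 = 8.484 mm.
Total length L = 185 mm; A_we = 8.484 × 185 = 1570 mm².
F_nw = 0.6 F_EXX = 0.6 × 480 = 288 MPa.
φR_n = 0.75 × 288 × 1570 × 10⁻³ = 339 kN.

φR_n ≈ 339 kN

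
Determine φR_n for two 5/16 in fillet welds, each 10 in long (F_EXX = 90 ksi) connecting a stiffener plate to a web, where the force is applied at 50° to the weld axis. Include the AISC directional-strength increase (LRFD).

t_e = 0.707 × 0.3125 = 0.2209 in; A_we = 0.2209 × 20 = 4.419 in².
Directional factor: 1.0 + 0.5 sin^1.5(50°) = 1.335.
F_nw = 0.6 × 90 × 1.335 = 72.1 ksi.
φR_n = 0.75 × 72.1 × 4.419 = 239 kip.

φR_n ≈ 239 kip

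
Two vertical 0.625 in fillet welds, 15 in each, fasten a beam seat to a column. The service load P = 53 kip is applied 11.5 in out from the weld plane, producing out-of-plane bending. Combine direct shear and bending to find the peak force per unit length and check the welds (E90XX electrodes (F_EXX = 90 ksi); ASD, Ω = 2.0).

L_w = 2 × 15 = 30 in; section modulus (unit throat) S = 2 × L²/6 = 75 in².
Direct shear f_v = P/L_w = 53/30 = 1.767 kip/in.
Moment M = P × e = 53 × 11.5 = 609.5 kip·in; bending f_b = M/S = 8.127 kip/in.
f_max = √(f_v² + f_b²) = √(1.767² + 8.127²) = 8.316 kip/in.
r_n/Ω = (1/2.0) × 0.6 × 90 × (0.707 × 0.625) = 11.93 kip/in → adequate.

f_max ≈ 8.32 kip/in; adequate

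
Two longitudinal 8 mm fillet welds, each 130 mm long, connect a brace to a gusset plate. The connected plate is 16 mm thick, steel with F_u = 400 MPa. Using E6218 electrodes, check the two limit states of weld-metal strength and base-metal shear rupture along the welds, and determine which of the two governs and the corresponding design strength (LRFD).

E62XX → F_EXX = 620 MPa.
t_e = 0.707 × 8 = 5.656 mm; L = 260 mm.
Weld metal: φR_n = 0.75 × 0.6 × 620 × 5.656 × 260 × 10⁻³ = 410.3 kN.
Base metal (shear rupture): φR_n = 0.75 × 0.6 × 400 × 16 × 260 × 10⁻³ = 748.8 kN.
Governing: weld metal.

φR_n ≈ 410 kN (weld metal governs)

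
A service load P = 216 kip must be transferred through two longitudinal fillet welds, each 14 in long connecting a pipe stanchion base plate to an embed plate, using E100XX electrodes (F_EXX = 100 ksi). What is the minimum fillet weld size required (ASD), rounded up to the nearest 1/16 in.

Total weld length L = 28 in.
Required throat t_e = P × Ω / (0.6 F_EXX × L) = 216 × 2.0 / (0.6 × 100 × 28) = 0.2571 in.
Required leg w = t_e / 0.707 = 0.3637 in → use 3/8 in.

w = 3/8 in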